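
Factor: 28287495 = 3^3*5^1*317^1*661^1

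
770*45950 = 35381500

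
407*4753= 1934471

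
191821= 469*409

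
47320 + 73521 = 120841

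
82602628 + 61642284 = 144244912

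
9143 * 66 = 603438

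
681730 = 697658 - 15928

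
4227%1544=1139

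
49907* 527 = 26300989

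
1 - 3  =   - 2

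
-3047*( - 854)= 2602138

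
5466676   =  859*6364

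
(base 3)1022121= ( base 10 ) 961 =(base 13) 58C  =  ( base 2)1111000001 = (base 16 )3C1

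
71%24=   23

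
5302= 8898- 3596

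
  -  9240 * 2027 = - 18729480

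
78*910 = 70980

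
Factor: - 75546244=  - 2^2*2083^1*9067^1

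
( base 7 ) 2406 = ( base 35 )pd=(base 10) 888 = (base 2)1101111000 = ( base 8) 1570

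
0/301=0= 0.00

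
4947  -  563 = 4384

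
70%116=70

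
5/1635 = 1/327 = 0.00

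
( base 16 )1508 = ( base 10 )5384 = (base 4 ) 1110020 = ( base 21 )C48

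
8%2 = 0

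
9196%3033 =97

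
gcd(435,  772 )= 1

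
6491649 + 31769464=38261113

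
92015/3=92015/3 = 30671.67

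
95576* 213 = 20357688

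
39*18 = 702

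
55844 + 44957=100801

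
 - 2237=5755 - 7992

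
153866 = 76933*2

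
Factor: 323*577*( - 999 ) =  - 186184629 = - 3^3*17^1 * 19^1*37^1*577^1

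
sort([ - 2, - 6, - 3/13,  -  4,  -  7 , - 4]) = [ - 7, -6, - 4, - 4, - 2, - 3/13 ]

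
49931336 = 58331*856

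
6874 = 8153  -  1279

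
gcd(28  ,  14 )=14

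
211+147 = 358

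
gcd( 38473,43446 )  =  1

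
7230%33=3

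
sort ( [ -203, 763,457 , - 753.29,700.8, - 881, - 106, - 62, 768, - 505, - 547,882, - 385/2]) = [ -881,-753.29, -547, - 505, - 203, - 385/2,-106, - 62,457,700.8, 763,768, 882]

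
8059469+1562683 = 9622152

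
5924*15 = 88860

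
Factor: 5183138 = 2^1*31^1 * 41^1*2039^1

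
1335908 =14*95422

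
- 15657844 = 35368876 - 51026720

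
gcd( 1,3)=1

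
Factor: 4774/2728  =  7/4 = 2^(-2 )*7^1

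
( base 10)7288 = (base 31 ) 7I3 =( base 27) 9qp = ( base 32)73o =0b1110001111000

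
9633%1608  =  1593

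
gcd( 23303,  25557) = 7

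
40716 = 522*78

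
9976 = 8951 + 1025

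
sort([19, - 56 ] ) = [ - 56,19 ]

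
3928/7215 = 3928/7215=0.54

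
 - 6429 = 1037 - 7466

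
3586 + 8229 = 11815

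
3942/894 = 657/149 = 4.41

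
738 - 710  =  28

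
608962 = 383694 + 225268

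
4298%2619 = 1679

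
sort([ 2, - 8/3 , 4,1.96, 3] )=[-8/3, 1.96 , 2, 3,4 ] 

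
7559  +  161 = 7720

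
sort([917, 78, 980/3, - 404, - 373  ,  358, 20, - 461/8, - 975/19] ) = [ - 404, - 373, - 461/8, - 975/19,20  ,  78,980/3,  358, 917 ]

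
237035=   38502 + 198533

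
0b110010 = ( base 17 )2G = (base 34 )1g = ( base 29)1l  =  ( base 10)50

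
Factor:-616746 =  -  2^1*3^1*13^1*7907^1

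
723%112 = 51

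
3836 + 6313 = 10149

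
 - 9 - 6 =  - 15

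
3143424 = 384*8186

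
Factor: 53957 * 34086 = 2^1 *3^1*13^1 * 19^1 * 23^1*79^1*683^1 =1839178302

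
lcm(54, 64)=1728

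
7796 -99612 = -91816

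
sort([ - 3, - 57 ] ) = [ -57,-3 ] 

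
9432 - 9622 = - 190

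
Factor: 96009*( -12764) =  - 1225458876 = -  2^2*3^1 * 3191^1*32003^1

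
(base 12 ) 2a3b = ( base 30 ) 5EN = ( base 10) 4943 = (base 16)134F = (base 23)97l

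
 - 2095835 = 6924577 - 9020412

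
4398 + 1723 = 6121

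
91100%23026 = 22022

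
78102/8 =39051/4 = 9762.75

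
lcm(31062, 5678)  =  528054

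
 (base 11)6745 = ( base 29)AG8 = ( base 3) 110011222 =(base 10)8882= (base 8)21262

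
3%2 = 1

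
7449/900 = 8 + 83/300 =8.28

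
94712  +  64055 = 158767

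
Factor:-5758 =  - 2^1 * 2879^1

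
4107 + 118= 4225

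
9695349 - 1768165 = 7927184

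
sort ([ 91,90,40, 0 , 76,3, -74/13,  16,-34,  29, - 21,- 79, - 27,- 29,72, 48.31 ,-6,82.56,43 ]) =[  -  79, - 34, - 29, - 27, -21, - 6, - 74/13,0,3,16,29, 40, 43,48.31,  72  ,  76,82.56,90 , 91]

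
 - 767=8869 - 9636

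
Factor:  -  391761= - 3^2* 19^1*29^1*79^1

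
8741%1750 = 1741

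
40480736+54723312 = 95204048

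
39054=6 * 6509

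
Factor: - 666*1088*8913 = -6458431104=- 2^7*3^3 * 17^1*37^1*2971^1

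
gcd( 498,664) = 166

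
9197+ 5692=14889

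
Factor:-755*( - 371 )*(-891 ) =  - 249573555  =  - 3^4 * 5^1*7^1*11^1*53^1*151^1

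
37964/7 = 37964/7 = 5423.43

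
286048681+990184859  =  1276233540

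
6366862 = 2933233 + 3433629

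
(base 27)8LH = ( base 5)201131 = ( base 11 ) 4903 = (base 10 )6416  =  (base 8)14420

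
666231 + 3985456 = 4651687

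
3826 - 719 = 3107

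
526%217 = 92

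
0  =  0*942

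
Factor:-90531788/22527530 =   -  2^1*5^( - 1) * 79^1*286493^1*2252753^(-1) = -45265894/11263765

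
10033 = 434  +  9599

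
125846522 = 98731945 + 27114577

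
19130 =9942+9188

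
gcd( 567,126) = 63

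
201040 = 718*280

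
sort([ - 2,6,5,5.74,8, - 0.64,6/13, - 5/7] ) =[ - 2,- 5/7, - 0.64,6/13,5, 5.74,6, 8 ]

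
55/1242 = 55/1242 = 0.04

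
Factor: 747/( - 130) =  - 2^(-1 )*3^2*5^(  -  1) * 13^ (  -  1 )* 83^1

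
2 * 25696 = 51392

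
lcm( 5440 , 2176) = 10880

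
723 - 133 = 590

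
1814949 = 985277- - 829672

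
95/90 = 19/18 = 1.06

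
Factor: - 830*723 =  - 600090 =- 2^1 * 3^1*5^1*83^1*241^1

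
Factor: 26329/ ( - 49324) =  - 2^( - 2 ) * 11^(- 1)*19^ ( - 1 )*59^ ( - 1 )*113^1*233^1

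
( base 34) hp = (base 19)1ce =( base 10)603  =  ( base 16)25b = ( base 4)21123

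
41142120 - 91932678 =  - 50790558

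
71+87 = 158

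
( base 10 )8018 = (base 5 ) 224033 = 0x1f52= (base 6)101042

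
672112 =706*952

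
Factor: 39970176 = 2^7*3^1*104089^1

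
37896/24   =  1579 = 1579.00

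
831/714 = 1  +  39/238 = 1.16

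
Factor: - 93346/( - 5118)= 46673/2559 = 3^ (  -  1)*11^1*853^( - 1)*4243^1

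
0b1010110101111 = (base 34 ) 4R9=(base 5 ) 134201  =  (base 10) 5551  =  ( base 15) 19A1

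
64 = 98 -34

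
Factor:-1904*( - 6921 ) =2^4*3^2*7^1 *17^1*769^1 =13177584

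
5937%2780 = 377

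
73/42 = 1+31/42 = 1.74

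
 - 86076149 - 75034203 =-161110352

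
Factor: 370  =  2^1*5^1*37^1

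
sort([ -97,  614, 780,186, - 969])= [ - 969,-97,186,614 , 780]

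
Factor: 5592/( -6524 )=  -2^1*3^1 *7^( - 1) = -  6/7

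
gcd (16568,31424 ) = 8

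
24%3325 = 24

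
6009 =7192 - 1183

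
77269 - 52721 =24548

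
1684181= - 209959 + 1894140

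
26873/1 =26873 = 26873.00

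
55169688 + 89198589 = 144368277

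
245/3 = 81 + 2/3=81.67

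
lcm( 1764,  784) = 7056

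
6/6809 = 6/6809 = 0.00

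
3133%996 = 145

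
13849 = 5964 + 7885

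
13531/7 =1933 = 1933.00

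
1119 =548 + 571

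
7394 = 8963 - 1569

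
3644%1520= 604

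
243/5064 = 81/1688 = 0.05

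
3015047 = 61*49427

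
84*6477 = 544068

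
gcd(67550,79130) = 1930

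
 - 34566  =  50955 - 85521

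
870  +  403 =1273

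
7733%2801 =2131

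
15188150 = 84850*179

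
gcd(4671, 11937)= 519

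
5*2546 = 12730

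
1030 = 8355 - 7325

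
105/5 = 21 = 21.00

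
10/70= 1/7 = 0.14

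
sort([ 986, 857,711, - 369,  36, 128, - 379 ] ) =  [ - 379, - 369,36, 128,711,857,986]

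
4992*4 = 19968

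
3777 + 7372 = 11149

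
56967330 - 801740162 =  -744772832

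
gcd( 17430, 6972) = 3486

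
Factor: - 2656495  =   - 5^1*531299^1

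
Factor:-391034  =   - 2^1*7^1*17^1*31^1*53^1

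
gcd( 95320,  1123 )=1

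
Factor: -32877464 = -2^3*4109683^1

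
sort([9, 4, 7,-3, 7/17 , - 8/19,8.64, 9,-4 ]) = [ - 4, - 3,  -  8/19, 7/17,  4,  7, 8.64,9,9 ] 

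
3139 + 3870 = 7009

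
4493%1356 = 425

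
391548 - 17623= 373925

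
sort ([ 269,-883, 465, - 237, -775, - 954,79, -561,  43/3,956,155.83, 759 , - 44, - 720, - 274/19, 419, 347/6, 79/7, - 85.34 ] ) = [  -  954, - 883,-775,- 720 ,-561, - 237, - 85.34, - 44, - 274/19, 79/7,43/3,347/6, 79,155.83 , 269, 419, 465, 759, 956 ] 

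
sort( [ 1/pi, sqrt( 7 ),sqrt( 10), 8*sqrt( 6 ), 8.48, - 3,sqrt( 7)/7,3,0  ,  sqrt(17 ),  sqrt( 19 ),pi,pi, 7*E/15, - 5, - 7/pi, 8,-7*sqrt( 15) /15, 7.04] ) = [ - 5, - 3, - 7/pi, - 7  *  sqrt(15 )/15,0,1/pi, sqrt( 7 )/7,7*E/15,sqrt(7 ) , 3,  pi , pi , sqrt( 10),sqrt( 17 ),sqrt(19) , 7.04,8 , 8.48, 8 * sqrt( 6) ] 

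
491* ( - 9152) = - 4493632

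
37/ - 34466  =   - 37/34466 = - 0.00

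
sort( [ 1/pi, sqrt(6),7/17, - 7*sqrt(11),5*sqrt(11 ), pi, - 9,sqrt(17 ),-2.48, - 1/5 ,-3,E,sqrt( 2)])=[ - 7*sqrt(11),  -  9, - 3, - 2.48, - 1/5, 1/pi , 7/17,sqrt(2),sqrt( 6), E,  pi,sqrt(17),5*sqrt(11) ] 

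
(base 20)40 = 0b1010000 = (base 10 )80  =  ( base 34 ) 2C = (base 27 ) 2Q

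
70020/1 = 70020 = 70020.00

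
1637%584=469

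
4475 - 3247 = 1228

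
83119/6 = 13853+ 1/6 = 13853.17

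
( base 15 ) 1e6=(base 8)671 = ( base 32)DP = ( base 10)441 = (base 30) EL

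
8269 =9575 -1306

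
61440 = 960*64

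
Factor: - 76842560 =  - 2^6*5^1*439^1*547^1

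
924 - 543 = 381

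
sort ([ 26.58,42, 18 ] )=[ 18,26.58,42 ]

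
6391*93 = 594363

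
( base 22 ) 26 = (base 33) 1h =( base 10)50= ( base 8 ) 62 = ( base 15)35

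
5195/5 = 1039 = 1039.00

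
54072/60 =901 + 1/5 = 901.20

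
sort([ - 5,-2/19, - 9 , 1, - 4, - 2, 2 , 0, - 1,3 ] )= [ - 9, - 5, - 4, - 2, - 1, - 2/19, 0,1, 2, 3]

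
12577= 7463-  -  5114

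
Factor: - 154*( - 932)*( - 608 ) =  - 2^8*7^1*11^1*19^1 * 233^1 = - 87265024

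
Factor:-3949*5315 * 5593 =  - 117391113455 = - 5^1 * 7^1*11^1 * 17^1*47^1*359^1*1063^1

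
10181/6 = 10181/6 = 1696.83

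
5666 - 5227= 439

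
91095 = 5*18219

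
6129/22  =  278 + 13/22 =278.59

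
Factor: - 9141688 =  - 2^3*41^1*47^1*593^1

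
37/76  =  37/76 =0.49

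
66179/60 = 66179/60 = 1102.98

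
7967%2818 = 2331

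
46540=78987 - 32447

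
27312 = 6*4552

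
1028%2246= 1028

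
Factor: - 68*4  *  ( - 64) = 2^10*17^1 = 17408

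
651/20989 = 651/20989 = 0.03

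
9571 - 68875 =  - 59304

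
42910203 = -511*( - 83973)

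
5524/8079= 5524/8079  =  0.68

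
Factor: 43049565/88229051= 3^2 * 5^1* 13^1*73589^1*88229051^( -1 )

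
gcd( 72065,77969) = 1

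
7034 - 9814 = - 2780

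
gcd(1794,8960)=2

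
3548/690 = 5 + 49/345 = 5.14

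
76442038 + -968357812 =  - 891915774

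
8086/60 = 134+23/30 = 134.77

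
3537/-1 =-3537/1   =  - 3537.00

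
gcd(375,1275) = 75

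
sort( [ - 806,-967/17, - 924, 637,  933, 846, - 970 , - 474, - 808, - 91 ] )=[ - 970,-924, - 808, -806, - 474,  -  91, - 967/17,637,846,933 ] 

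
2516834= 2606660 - 89826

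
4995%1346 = 957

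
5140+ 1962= 7102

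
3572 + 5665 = 9237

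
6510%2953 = 604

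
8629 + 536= 9165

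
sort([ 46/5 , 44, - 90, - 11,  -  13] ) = [ - 90, - 13,-11 , 46/5,44]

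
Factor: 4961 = 11^2 * 41^1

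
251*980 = 245980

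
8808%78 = 72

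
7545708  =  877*8604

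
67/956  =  67/956 = 0.07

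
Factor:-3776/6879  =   - 2^6*3^( - 1)*59^1*2293^(  -  1 ) 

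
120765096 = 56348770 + 64416326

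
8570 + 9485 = 18055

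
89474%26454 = 10112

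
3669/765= 4 + 203/255 = 4.80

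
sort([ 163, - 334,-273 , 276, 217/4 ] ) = [-334,-273, 217/4, 163,276 ]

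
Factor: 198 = 2^1*3^2*11^1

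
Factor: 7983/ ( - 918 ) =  - 887/102 = - 2^( - 1 )*3^( - 1 )*17^( - 1) * 887^1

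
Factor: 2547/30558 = 2^(  -  1)*3^1*11^( - 1)*283^1*463^ ( - 1) = 849/10186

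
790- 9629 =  - 8839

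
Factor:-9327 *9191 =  - 3^1  *7^1*13^1*101^1*3109^1= - 85724457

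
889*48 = 42672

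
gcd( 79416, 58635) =9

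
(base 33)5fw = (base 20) eic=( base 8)13524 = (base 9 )8165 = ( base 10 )5972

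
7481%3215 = 1051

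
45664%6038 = 3398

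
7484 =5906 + 1578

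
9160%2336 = 2152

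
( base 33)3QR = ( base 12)24a0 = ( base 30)4ic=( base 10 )4152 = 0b1000000111000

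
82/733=82/733  =  0.11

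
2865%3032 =2865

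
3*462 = 1386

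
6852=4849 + 2003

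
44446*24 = 1066704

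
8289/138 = 2763/46 = 60.07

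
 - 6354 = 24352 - 30706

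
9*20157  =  181413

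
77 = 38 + 39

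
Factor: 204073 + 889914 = 709^1*1543^1  =  1093987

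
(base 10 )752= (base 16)2f0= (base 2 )1011110000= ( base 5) 11002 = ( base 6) 3252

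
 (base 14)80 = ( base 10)112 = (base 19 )5H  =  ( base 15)77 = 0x70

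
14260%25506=14260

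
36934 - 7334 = 29600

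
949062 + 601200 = 1550262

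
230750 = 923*250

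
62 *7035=436170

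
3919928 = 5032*779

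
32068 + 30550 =62618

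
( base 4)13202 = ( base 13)2b1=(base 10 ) 482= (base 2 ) 111100010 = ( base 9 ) 585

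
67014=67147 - 133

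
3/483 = 1/161 = 0.01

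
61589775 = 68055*905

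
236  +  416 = 652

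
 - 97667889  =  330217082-427884971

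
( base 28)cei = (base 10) 9818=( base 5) 303233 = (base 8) 23132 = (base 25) fhi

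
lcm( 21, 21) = 21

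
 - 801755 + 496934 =-304821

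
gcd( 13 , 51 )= 1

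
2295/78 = 29 + 11/26=29.42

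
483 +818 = 1301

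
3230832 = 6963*464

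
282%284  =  282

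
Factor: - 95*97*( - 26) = 239590 = 2^1*5^1 *13^1* 19^1*97^1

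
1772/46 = 38 + 12/23 = 38.52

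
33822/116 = 16911/58=291.57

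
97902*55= 5384610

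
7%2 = 1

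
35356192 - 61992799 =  - 26636607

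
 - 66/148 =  - 1+41/74 = - 0.45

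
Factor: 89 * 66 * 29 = 2^1*3^1 * 11^1*29^1*89^1 = 170346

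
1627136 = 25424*64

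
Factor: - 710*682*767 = - 371396740  =  -2^2*5^1*11^1*13^1*31^1*59^1*71^1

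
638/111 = 5+83/111 = 5.75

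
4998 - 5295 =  - 297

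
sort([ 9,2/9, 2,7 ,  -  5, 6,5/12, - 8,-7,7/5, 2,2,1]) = [ - 8, - 7, - 5, 2/9, 5/12,1, 7/5, 2,2, 2,6,7,9] 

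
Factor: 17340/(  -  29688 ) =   -  1445/2474 = - 2^( - 1)*5^1*17^2 *1237^( - 1 ) 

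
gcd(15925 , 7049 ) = 7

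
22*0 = 0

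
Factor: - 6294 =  -2^1 * 3^1*1049^1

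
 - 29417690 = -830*35443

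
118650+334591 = 453241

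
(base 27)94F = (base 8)15034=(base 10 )6684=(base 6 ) 50540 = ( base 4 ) 1220130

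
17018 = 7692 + 9326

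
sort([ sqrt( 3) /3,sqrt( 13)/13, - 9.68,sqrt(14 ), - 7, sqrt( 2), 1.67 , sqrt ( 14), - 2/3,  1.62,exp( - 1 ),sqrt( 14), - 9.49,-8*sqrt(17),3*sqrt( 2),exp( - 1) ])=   [ - 8*sqrt( 17 ), - 9.68, - 9.49, - 7, - 2/3, sqrt(13 ) /13,exp ( - 1),exp(-1),sqrt( 3)/3, sqrt(2 ),1.62,1.67 , sqrt(14 ),sqrt(14),sqrt(14),3*sqrt(2)] 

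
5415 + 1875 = 7290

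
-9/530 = - 9/530 = - 0.02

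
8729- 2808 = 5921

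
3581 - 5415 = -1834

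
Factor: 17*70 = 1190 = 2^1*5^1*7^1*17^1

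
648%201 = 45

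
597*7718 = 4607646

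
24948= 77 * 324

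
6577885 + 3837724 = 10415609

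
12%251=12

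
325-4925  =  - 4600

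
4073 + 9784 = 13857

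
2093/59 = 35 + 28/59=35.47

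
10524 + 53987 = 64511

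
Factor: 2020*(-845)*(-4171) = 7119479900 = 2^2*5^2*13^2*43^1*97^1*101^1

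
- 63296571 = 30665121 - 93961692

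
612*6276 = 3840912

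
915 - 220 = 695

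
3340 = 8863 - 5523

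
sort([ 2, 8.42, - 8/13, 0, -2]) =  [ - 2, - 8/13, 0, 2,  8.42]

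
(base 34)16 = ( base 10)40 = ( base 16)28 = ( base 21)1j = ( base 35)15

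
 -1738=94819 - 96557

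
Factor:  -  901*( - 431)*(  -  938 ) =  -2^1*7^1*17^1*53^1*67^1*  431^1 = - 364254478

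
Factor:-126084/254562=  - 2^1*11^( - 1)*29^(  -  1 )*79^1 = - 158/319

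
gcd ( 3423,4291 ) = 7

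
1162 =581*2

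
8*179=1432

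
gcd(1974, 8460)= 282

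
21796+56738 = 78534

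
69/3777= 23/1259 = 0.02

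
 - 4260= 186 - 4446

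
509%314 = 195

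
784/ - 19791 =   -  784/19791 =- 0.04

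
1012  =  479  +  533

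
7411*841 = 6232651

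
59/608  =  59/608  =  0.10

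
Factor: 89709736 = 2^3*59^1*190063^1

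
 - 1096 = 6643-7739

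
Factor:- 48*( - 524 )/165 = 8384/55 = 2^6*5^ (  -  1) * 11^(-1) * 131^1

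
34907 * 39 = 1361373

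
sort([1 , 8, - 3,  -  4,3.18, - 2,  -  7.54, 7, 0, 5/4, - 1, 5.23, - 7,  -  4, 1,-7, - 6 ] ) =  [ - 7.54, - 7, - 7, - 6, - 4, -4, - 3 , - 2 ,  -  1,0, 1 , 1,  5/4  ,  3.18, 5.23,7, 8]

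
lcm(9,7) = 63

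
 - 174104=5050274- 5224378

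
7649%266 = 201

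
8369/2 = 8369/2 = 4184.50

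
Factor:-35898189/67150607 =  - 3^1 * 859^( - 1)*78173^( - 1)*11966063^1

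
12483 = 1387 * 9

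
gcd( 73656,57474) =558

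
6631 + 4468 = 11099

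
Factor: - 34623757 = -7^1 * 19^1*260329^1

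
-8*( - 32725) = 261800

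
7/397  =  7/397 = 0.02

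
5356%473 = 153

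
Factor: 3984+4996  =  8980= 2^2 * 5^1  *449^1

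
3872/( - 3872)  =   - 1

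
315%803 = 315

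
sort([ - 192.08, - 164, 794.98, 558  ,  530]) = [ - 192.08, - 164, 530,  558, 794.98]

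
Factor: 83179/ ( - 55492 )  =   - 2^( - 2)*223^1 * 373^1 *13873^( - 1 ) 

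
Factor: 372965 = 5^1*97^1 *769^1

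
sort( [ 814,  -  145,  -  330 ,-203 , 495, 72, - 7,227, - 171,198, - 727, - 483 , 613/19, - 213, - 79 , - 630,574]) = [ - 727,-630, -483 ,-330 ,-213, - 203,-171, - 145,  -  79  ,  -  7, 613/19, 72 , 198,  227,495,574,814] 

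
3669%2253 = 1416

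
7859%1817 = 591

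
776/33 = 776/33 = 23.52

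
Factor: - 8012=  - 2^2*2003^1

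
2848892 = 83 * 34324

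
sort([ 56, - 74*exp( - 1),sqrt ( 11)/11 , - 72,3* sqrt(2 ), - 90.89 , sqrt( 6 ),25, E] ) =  [-90.89, - 72, - 74 * exp( - 1 ), sqrt( 11)/11 , sqrt (6 ), E,  3*sqrt ( 2), 25,  56 ]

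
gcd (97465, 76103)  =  1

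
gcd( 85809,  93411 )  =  3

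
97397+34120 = 131517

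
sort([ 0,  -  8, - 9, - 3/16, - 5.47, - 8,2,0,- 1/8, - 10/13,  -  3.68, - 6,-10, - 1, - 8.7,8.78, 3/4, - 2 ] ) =[ - 10, - 9,  -  8.7,-8, - 8 , - 6, - 5.47, - 3.68, - 2,  -  1, - 10/13 ,  -  3/16, - 1/8,0 , 0,3/4, 2,8.78 ]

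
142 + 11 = 153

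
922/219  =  4 + 46/219= 4.21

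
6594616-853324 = 5741292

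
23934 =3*7978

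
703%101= 97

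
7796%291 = 230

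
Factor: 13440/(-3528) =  - 80/21 = - 2^4*3^(  -  1)*5^1 * 7^(  -  1)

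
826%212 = 190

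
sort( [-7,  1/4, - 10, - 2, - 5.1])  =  [ - 10, - 7, - 5.1,-2,1/4 ]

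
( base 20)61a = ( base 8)4576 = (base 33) 27l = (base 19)6DH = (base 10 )2430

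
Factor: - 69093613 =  -197^1*350729^1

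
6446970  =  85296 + 6361674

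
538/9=59 + 7/9  =  59.78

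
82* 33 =2706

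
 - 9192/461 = -20+ 28/461 = - 19.94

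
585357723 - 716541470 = -131183747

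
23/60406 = 23/60406 =0.00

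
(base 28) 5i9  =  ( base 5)120213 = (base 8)10521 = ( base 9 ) 6065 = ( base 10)4433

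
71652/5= 14330 + 2/5 =14330.40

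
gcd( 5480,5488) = 8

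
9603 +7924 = 17527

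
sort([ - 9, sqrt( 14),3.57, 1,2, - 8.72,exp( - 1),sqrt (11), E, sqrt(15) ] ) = [ - 9, - 8.72, exp(- 1 ),1, 2, E, sqrt(11), 3.57, sqrt( 14), sqrt(15)]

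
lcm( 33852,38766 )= 2403492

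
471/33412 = 471/33412 = 0.01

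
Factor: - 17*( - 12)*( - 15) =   -  3060  =  - 2^2*3^2*5^1*17^1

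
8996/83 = 8996/83 = 108.39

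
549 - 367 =182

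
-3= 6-9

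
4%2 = 0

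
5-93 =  - 88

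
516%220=76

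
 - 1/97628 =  - 1+97627/97628 = - 0.00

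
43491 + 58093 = 101584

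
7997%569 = 31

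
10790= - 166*( -65) 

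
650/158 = 4 + 9/79 = 4.11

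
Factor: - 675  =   - 3^3*5^2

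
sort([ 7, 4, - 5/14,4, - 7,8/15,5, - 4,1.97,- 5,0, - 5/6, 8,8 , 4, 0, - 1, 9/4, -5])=[ - 7, - 5, - 5,- 4, - 1, - 5/6 , - 5/14,0,0,8/15,1.97,9/4,4,4, 4,5,7,8, 8]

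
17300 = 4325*4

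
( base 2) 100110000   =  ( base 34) 8w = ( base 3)102021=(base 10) 304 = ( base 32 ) 9g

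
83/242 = 83/242 = 0.34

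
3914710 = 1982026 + 1932684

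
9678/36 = 1613/6 = 268.83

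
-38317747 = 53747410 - 92065157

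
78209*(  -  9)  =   - 703881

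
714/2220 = 119/370 = 0.32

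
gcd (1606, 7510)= 2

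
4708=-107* (  -  44 )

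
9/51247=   9/51247 = 0.00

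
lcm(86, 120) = 5160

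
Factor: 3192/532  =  2^1*3^1  =  6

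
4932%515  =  297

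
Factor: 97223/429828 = 2^ ( - 2) *3^( -1)*7^ (  -  1 ) * 19^1  =  19/84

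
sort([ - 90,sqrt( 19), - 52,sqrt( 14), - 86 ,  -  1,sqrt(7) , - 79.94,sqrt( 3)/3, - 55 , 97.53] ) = [ - 90 , - 86, - 79.94, - 55,  -  52, - 1, sqrt(3 ) /3,  sqrt(7),  sqrt(14) , sqrt( 19),97.53 ] 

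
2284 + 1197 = 3481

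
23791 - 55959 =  - 32168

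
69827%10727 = 5465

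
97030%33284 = 30462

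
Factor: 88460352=2^6*3^2*19^1*59^1*137^1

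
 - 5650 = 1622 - 7272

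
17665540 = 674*26210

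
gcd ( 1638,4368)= 546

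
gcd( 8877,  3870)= 3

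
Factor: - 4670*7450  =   - 2^2*5^3*149^1*467^1 = - 34791500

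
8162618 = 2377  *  3434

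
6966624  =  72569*96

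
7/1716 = 7/1716 = 0.00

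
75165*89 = 6689685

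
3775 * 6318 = 23850450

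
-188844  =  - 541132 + 352288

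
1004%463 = 78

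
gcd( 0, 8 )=8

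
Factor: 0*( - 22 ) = 0 = 0^1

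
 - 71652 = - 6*11942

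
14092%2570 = 1242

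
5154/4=2577/2 = 1288.50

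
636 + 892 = 1528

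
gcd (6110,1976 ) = 26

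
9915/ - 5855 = - 2+359/1171= - 1.69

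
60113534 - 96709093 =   -  36595559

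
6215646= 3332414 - - 2883232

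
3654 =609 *6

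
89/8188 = 1/92=0.01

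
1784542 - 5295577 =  - 3511035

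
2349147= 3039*773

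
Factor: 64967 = 7^1*9281^1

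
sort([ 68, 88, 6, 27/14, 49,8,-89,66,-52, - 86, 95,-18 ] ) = [ - 89, - 86,-52,-18,27/14, 6, 8,  49, 66, 68,88, 95 ] 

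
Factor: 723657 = 3^1*11^1*21929^1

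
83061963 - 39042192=44019771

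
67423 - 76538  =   - 9115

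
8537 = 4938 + 3599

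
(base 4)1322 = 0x7A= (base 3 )11112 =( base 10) 122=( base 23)57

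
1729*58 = 100282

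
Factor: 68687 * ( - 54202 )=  - 3722972774 = - 2^1*41^1*661^1*68687^1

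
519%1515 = 519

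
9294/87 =106 + 24/29 = 106.83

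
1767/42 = 589/14 = 42.07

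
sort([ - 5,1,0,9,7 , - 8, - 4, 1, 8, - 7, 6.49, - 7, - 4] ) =[ - 8,  -  7, - 7, - 5 , - 4, - 4,0, 1,1,6.49,7,8,9] 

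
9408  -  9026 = 382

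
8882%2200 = 82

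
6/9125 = 6/9125 =0.00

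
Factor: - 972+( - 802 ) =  - 2^1*887^1= - 1774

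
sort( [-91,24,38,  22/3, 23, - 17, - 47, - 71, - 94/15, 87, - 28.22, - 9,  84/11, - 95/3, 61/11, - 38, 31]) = [ - 91, - 71,  -  47 ,-38, - 95/3,- 28.22,-17, - 9, - 94/15,61/11, 22/3 , 84/11,23, 24,31, 38, 87 ]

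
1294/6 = 647/3  =  215.67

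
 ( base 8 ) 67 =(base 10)55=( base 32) 1N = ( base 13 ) 43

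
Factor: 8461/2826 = 2^( - 1 )* 3^( - 2 )*157^(-1 ) * 8461^1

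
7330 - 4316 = 3014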